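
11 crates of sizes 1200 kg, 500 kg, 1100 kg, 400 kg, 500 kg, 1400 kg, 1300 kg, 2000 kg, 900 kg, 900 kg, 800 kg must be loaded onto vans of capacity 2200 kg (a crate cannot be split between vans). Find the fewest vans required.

6

Total = 2000 + 1400 + 1300 + 1200 + 1100 + 900 + 900 + 800 + 500 + 500 + 400 = 11000 kg.
Lower bound: ⌈11000/2200⌉ = 5 vans.
A packing using 6 vans:
  van 1: 2000 = 2000
  van 2: 1400 + 800 = 2200
  van 3: 1300 + 900 = 2200
  van 4: 1200 + 900 = 2100
  van 5: 1100 + 500 + 500 = 2100
  van 6: 400 = 400
No arrangement into 5 vans stays within capacity, so 6 is optimal.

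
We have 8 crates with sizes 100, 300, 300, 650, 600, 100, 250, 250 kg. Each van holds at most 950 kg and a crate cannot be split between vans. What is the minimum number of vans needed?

Total = 650 + 600 + 300 + 300 + 250 + 250 + 100 + 100 = 2550 kg.
Lower bound: ⌈2550/950⌉ = 3 vans.
A packing using 3 vans:
  van 1: 650 + 300 = 950
  van 2: 600 + 300 = 900
  van 3: 250 + 250 + 100 + 100 = 700
This matches the lower bound, so 3 is optimal.

3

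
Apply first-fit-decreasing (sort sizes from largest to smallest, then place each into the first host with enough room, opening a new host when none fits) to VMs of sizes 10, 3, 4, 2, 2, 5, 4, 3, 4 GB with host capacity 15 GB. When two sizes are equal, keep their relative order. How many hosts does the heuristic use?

3

Sorted descending: 10, 5, 4, 4, 4, 3, 3, 2, 2.
  10 → host 1 (new)  [load 10/15]
  5 → host 1  [load 15/15]
  4 → host 2 (new)  [load 4/15]
  4 → host 2  [load 8/15]
  4 → host 2  [load 12/15]
  3 → host 2  [load 15/15]
  3 → host 3 (new)  [load 3/15]
  2 → host 3  [load 5/15]
  2 → host 3  [load 7/15]
3 hosts opened.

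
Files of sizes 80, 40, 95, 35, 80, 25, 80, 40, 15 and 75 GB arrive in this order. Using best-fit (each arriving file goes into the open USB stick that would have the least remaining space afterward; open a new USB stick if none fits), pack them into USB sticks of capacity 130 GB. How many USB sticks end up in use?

  80 → USB stick 1 (new)  [load 80/130]
  40 → USB stick 1  [load 120/130]
  95 → USB stick 2 (new)  [load 95/130]
  35 → USB stick 2  [load 130/130]
  80 → USB stick 3 (new)  [load 80/130]
  25 → USB stick 3  [load 105/130]
  80 → USB stick 4 (new)  [load 80/130]
  40 → USB stick 4  [load 120/130]
  15 → USB stick 3  [load 120/130]
  75 → USB stick 5 (new)  [load 75/130]
5 USB sticks opened.

5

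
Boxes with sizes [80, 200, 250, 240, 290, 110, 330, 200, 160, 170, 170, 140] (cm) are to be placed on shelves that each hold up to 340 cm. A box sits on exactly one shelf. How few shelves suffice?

8

Total = 330 + 290 + 250 + 240 + 200 + 200 + 170 + 170 + 160 + 140 + 110 + 80 = 2340 cm.
Lower bound: ⌈2340/340⌉ = 7 shelves.
A packing using 8 shelves:
  shelf 1: 330 = 330
  shelf 2: 290 = 290
  shelf 3: 250 + 80 = 330
  shelf 4: 240 = 240
  shelf 5: 200 + 140 = 340
  shelf 6: 200 + 110 = 310
  shelf 7: 170 + 170 = 340
  shelf 8: 160 = 160
No arrangement into 7 shelves stays within capacity, so 8 is optimal.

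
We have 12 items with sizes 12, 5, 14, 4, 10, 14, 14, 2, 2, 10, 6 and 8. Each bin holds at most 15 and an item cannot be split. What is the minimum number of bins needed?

8

Total = 14 + 14 + 14 + 12 + 10 + 10 + 8 + 6 + 5 + 4 + 2 + 2 = 101.
Lower bound: ⌈101/15⌉ = 7 bins.
A packing using 8 bins:
  bin 1: 14 = 14
  bin 2: 14 = 14
  bin 3: 14 = 14
  bin 4: 12 + 2 = 14
  bin 5: 10 + 5 = 15
  bin 6: 10 + 4 = 14
  bin 7: 8 + 6 = 14
  bin 8: 2 = 2
No arrangement into 7 bins stays within capacity, so 8 is optimal.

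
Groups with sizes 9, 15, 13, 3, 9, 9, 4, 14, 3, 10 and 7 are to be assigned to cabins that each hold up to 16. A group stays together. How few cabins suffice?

7

Total = 15 + 14 + 13 + 10 + 9 + 9 + 9 + 7 + 4 + 3 + 3 = 96.
Lower bound: ⌈96/16⌉ = 6 cabins.
Also, 7 groups each exceed 8, and no two of those can share a cabin, so at least 7 cabins are needed.
A packing using 7 cabins:
  cabin 1: 15 = 15
  cabin 2: 14 = 14
  cabin 3: 13 + 3 = 16
  cabin 4: 10 + 4 = 14
  cabin 5: 9 + 7 = 16
  cabin 6: 9 + 3 = 12
  cabin 7: 9 = 9
This matches the lower bound, so 7 is optimal.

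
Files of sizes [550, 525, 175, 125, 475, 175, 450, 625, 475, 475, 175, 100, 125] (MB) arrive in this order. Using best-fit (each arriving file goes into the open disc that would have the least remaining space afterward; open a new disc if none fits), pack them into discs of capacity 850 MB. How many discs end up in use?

  550 → disc 1 (new)  [load 550/850]
  525 → disc 2 (new)  [load 525/850]
  175 → disc 1  [load 725/850]
  125 → disc 1  [load 850/850]
  475 → disc 3 (new)  [load 475/850]
  175 → disc 2  [load 700/850]
  450 → disc 4 (new)  [load 450/850]
  625 → disc 5 (new)  [load 625/850]
  475 → disc 6 (new)  [load 475/850]
  475 → disc 7 (new)  [load 475/850]
  175 → disc 5  [load 800/850]
  100 → disc 2  [load 800/850]
  125 → disc 3  [load 600/850]
7 discs opened.

7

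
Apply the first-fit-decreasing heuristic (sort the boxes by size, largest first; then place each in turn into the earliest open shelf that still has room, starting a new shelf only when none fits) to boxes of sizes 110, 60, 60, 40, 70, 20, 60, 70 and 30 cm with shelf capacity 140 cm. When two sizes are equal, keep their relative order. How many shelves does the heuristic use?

Sorted descending: 110, 70, 70, 60, 60, 60, 40, 30, 20.
  110 → shelf 1 (new)  [load 110/140]
  70 → shelf 2 (new)  [load 70/140]
  70 → shelf 2  [load 140/140]
  60 → shelf 3 (new)  [load 60/140]
  60 → shelf 3  [load 120/140]
  60 → shelf 4 (new)  [load 60/140]
  40 → shelf 4  [load 100/140]
  30 → shelf 1  [load 140/140]
  20 → shelf 3  [load 140/140]
4 shelves opened.

4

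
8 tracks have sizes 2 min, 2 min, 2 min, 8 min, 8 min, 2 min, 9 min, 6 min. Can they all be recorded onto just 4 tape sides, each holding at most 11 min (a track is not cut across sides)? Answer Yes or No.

Yes

A valid assignment using 4 tape sides:
  side 1: 9 + 2 = 11
  side 2: 8 + 2 = 10
  side 3: 8 + 2 = 10
  side 4: 6 + 2 = 8
Every load is within 11 min, so 4 tape sides suffice.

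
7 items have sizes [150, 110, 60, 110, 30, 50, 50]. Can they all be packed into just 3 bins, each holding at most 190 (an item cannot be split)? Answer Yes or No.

Total = 560; ⌈560/190⌉ = 3.
The bound of 3 does not rule out 3, but exhaustive search shows no assignment into 3 bins of capacity 190 exists — the minimum is 4.

No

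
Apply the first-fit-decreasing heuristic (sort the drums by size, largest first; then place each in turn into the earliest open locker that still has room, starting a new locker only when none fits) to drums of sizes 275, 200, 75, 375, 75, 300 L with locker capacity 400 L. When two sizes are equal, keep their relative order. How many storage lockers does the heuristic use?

Sorted descending: 375, 300, 275, 200, 75, 75.
  375 → locker 1 (new)  [load 375/400]
  300 → locker 2 (new)  [load 300/400]
  275 → locker 3 (new)  [load 275/400]
  200 → locker 4 (new)  [load 200/400]
  75 → locker 2  [load 375/400]
  75 → locker 3  [load 350/400]
4 storage lockers opened.

4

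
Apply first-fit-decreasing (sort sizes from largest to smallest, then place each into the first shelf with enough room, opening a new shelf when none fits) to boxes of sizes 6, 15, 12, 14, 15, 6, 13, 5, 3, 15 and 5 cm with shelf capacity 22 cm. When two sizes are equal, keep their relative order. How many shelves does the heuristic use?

Sorted descending: 15, 15, 15, 14, 13, 12, 6, 6, 5, 5, 3.
  15 → shelf 1 (new)  [load 15/22]
  15 → shelf 2 (new)  [load 15/22]
  15 → shelf 3 (new)  [load 15/22]
  14 → shelf 4 (new)  [load 14/22]
  13 → shelf 5 (new)  [load 13/22]
  12 → shelf 6 (new)  [load 12/22]
  6 → shelf 1  [load 21/22]
  6 → shelf 2  [load 21/22]
  5 → shelf 3  [load 20/22]
  5 → shelf 4  [load 19/22]
  3 → shelf 4  [load 22/22]
6 shelves opened.

6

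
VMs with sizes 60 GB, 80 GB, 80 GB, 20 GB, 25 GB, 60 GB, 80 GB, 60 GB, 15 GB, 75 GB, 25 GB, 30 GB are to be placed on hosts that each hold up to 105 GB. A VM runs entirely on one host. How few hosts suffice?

Total = 80 + 80 + 80 + 75 + 60 + 60 + 60 + 30 + 25 + 25 + 20 + 15 = 610 GB.
Lower bound: ⌈610/105⌉ = 6 hosts.
Also, 7 VMs each exceed 105/2 GB, and no two of those can share a host, so at least 7 hosts are needed.
A packing using 7 hosts:
  host 1: 80 + 25 = 105
  host 2: 80 + 25 = 105
  host 3: 80 + 20 = 100
  host 4: 75 + 30 = 105
  host 5: 60 + 15 = 75
  host 6: 60 = 60
  host 7: 60 = 60
This matches the lower bound, so 7 is optimal.

7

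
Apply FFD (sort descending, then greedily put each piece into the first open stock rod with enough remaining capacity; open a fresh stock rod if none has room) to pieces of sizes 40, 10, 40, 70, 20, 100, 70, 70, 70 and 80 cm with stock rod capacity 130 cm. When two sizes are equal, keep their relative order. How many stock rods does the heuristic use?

Sorted descending: 100, 80, 70, 70, 70, 70, 40, 40, 20, 10.
  100 → stock rod 1 (new)  [load 100/130]
  80 → stock rod 2 (new)  [load 80/130]
  70 → stock rod 3 (new)  [load 70/130]
  70 → stock rod 4 (new)  [load 70/130]
  70 → stock rod 5 (new)  [load 70/130]
  70 → stock rod 6 (new)  [load 70/130]
  40 → stock rod 2  [load 120/130]
  40 → stock rod 3  [load 110/130]
  20 → stock rod 1  [load 120/130]
  10 → stock rod 1  [load 130/130]
6 stock rods opened.

6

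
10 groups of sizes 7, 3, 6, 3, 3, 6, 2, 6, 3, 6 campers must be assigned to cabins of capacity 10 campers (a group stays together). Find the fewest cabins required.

5

Total = 7 + 6 + 6 + 6 + 6 + 3 + 3 + 3 + 3 + 2 = 45 campers.
Lower bound: ⌈45/10⌉ = 5 cabins.
A packing using 5 cabins:
  cabin 1: 7 + 3 = 10
  cabin 2: 6 + 3 = 9
  cabin 3: 6 + 3 = 9
  cabin 4: 6 + 3 = 9
  cabin 5: 6 + 2 = 8
This matches the lower bound, so 5 is optimal.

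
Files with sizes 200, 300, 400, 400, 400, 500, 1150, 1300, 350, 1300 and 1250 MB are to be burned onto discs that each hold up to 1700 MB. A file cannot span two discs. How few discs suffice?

5

Total = 1300 + 1300 + 1250 + 1150 + 500 + 400 + 400 + 400 + 350 + 300 + 200 = 7550 MB.
Lower bound: ⌈7550/1700⌉ = 5 discs.
A packing using 5 discs:
  disc 1: 1300 + 400 = 1700
  disc 2: 1300 + 400 = 1700
  disc 3: 1250 + 400 = 1650
  disc 4: 1150 + 500 = 1650
  disc 5: 350 + 300 + 200 = 850
This matches the lower bound, so 5 is optimal.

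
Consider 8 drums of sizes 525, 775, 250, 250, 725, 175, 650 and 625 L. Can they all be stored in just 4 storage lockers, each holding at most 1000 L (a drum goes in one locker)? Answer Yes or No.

Total = 3975 L; ⌈3975/1000⌉ = 4.
5 drums each exceed half the capacity and cannot share a locker, forcing at least 5 storage lockers.
At least 5 storage lockers are required, but only 4 are allowed.

No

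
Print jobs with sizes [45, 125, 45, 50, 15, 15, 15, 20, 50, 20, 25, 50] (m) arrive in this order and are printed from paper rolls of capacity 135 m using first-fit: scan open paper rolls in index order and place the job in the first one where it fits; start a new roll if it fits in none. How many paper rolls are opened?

4

  45 → roll 1 (new)  [load 45/135]
  125 → roll 2 (new)  [load 125/135]
  45 → roll 1  [load 90/135]
  50 → roll 3 (new)  [load 50/135]
  15 → roll 1  [load 105/135]
  15 → roll 1  [load 120/135]
  15 → roll 1  [load 135/135]
  20 → roll 3  [load 70/135]
  50 → roll 3  [load 120/135]
  20 → roll 4 (new)  [load 20/135]
  25 → roll 4  [load 45/135]
  50 → roll 4  [load 95/135]
4 paper rolls opened.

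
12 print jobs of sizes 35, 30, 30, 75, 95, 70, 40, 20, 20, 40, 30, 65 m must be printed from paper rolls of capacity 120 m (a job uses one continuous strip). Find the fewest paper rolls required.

5

Total = 95 + 75 + 70 + 65 + 40 + 40 + 35 + 30 + 30 + 30 + 20 + 20 = 550 m.
Lower bound: ⌈550/120⌉ = 5 paper rolls.
A packing using 5 paper rolls:
  roll 1: 95 + 20 = 115
  roll 2: 75 + 40 = 115
  roll 3: 70 + 40 = 110
  roll 4: 65 + 35 + 20 = 120
  roll 5: 30 + 30 + 30 = 90
This matches the lower bound, so 5 is optimal.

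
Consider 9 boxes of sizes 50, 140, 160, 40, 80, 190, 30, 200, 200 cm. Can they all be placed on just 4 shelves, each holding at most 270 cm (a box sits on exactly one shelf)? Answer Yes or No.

No

Total = 1090 cm; ⌈1090/270⌉ = 5.
At least 5 shelves are required, but only 4 are allowed.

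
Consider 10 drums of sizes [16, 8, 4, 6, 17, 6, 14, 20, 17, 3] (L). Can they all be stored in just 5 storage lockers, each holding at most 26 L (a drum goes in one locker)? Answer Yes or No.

Yes

A valid assignment using 5 storage lockers:
  locker 1: 20 + 6 = 26
  locker 2: 17 + 8 = 25
  locker 3: 17 + 6 + 3 = 26
  locker 4: 16 + 4 = 20
  locker 5: 14 = 14
Every load is within 26 L, so 5 storage lockers suffice.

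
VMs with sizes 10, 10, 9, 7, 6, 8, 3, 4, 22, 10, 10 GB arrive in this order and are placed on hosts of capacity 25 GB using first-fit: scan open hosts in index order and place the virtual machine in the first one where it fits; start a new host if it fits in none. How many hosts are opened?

5

  10 → host 1 (new)  [load 10/25]
  10 → host 1  [load 20/25]
  9 → host 2 (new)  [load 9/25]
  7 → host 2  [load 16/25]
  6 → host 2  [load 22/25]
  8 → host 3 (new)  [load 8/25]
  3 → host 1  [load 23/25]
  4 → host 3  [load 12/25]
  22 → host 4 (new)  [load 22/25]
  10 → host 3  [load 22/25]
  10 → host 5 (new)  [load 10/25]
5 hosts opened.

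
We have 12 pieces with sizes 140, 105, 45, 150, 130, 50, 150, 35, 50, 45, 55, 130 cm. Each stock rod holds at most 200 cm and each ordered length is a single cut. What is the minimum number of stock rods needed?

6

Total = 150 + 150 + 140 + 130 + 130 + 105 + 55 + 50 + 50 + 45 + 45 + 35 = 1085 cm.
Lower bound: ⌈1085/200⌉ = 6 stock rods.
A packing using 6 stock rods:
  stock rod 1: 150 + 50 = 200
  stock rod 2: 150 + 50 = 200
  stock rod 3: 140 + 55 = 195
  stock rod 4: 130 + 45 = 175
  stock rod 5: 130 + 45 = 175
  stock rod 6: 105 + 35 = 140
This matches the lower bound, so 6 is optimal.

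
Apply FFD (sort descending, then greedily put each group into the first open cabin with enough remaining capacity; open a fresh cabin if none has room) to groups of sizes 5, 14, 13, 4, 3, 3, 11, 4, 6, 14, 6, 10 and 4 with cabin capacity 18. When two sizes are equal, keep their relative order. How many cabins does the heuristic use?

Sorted descending: 14, 14, 13, 11, 10, 6, 6, 5, 4, 4, 4, 3, 3.
  14 → cabin 1 (new)  [load 14/18]
  14 → cabin 2 (new)  [load 14/18]
  13 → cabin 3 (new)  [load 13/18]
  11 → cabin 4 (new)  [load 11/18]
  10 → cabin 5 (new)  [load 10/18]
  6 → cabin 4  [load 17/18]
  6 → cabin 5  [load 16/18]
  5 → cabin 3  [load 18/18]
  4 → cabin 1  [load 18/18]
  4 → cabin 2  [load 18/18]
  4 → cabin 6 (new)  [load 4/18]
  3 → cabin 6  [load 7/18]
  3 → cabin 6  [load 10/18]
6 cabins opened.

6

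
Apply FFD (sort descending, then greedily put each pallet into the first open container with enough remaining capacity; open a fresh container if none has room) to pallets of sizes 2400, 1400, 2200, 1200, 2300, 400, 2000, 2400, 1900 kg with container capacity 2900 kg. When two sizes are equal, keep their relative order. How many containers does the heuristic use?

7

Sorted descending: 2400, 2400, 2300, 2200, 2000, 1900, 1400, 1200, 400.
  2400 → container 1 (new)  [load 2400/2900]
  2400 → container 2 (new)  [load 2400/2900]
  2300 → container 3 (new)  [load 2300/2900]
  2200 → container 4 (new)  [load 2200/2900]
  2000 → container 5 (new)  [load 2000/2900]
  1900 → container 6 (new)  [load 1900/2900]
  1400 → container 7 (new)  [load 1400/2900]
  1200 → container 7  [load 2600/2900]
  400 → container 1  [load 2800/2900]
7 containers opened.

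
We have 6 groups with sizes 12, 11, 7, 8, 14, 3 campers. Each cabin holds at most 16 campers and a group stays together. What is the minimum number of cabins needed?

4

Total = 14 + 12 + 11 + 8 + 7 + 3 = 55 campers.
Lower bound: ⌈55/16⌉ = 4 cabins.
A packing using 4 cabins:
  cabin 1: 14 = 14
  cabin 2: 12 + 3 = 15
  cabin 3: 11 = 11
  cabin 4: 8 + 7 = 15
This matches the lower bound, so 4 is optimal.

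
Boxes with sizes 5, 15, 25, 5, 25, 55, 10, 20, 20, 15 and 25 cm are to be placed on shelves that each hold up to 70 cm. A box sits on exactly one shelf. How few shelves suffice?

4

Total = 55 + 25 + 25 + 25 + 20 + 20 + 15 + 15 + 10 + 5 + 5 = 220 cm.
Lower bound: ⌈220/70⌉ = 4 shelves.
A packing using 4 shelves:
  shelf 1: 55 + 15 = 70
  shelf 2: 25 + 25 + 20 = 70
  shelf 3: 25 + 20 + 15 + 10 = 70
  shelf 4: 5 + 5 = 10
This matches the lower bound, so 4 is optimal.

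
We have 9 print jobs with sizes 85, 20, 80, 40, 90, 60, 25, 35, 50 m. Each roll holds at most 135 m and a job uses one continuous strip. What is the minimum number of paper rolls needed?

4

Total = 90 + 85 + 80 + 60 + 50 + 40 + 35 + 25 + 20 = 485 m.
Lower bound: ⌈485/135⌉ = 4 paper rolls.
A packing using 4 paper rolls:
  roll 1: 90 + 40 = 130
  roll 2: 85 + 50 = 135
  roll 3: 80 + 35 + 20 = 135
  roll 4: 60 + 25 = 85
This matches the lower bound, so 4 is optimal.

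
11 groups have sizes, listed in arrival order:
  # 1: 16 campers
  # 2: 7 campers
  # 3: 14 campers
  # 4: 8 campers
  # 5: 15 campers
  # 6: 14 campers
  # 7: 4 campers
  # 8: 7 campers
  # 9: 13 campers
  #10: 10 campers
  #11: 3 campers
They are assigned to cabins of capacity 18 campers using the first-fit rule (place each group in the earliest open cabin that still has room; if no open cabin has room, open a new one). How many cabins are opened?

7

  16 → cabin 1 (new)  [load 16/18]
  7 → cabin 2 (new)  [load 7/18]
  14 → cabin 3 (new)  [load 14/18]
  8 → cabin 2  [load 15/18]
  15 → cabin 4 (new)  [load 15/18]
  14 → cabin 5 (new)  [load 14/18]
  4 → cabin 3  [load 18/18]
  7 → cabin 6 (new)  [load 7/18]
  13 → cabin 7 (new)  [load 13/18]
  10 → cabin 6  [load 17/18]
  3 → cabin 2  [load 18/18]
7 cabins opened.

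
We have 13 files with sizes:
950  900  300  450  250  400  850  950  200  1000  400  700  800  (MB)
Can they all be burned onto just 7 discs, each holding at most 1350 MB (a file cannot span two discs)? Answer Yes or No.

Yes

A valid assignment using 7 discs:
  disc 1: 1000 + 300 = 1300
  disc 2: 950 + 400 = 1350
  disc 3: 950 + 400 = 1350
  disc 4: 900 + 450 = 1350
  disc 5: 850 + 250 + 200 = 1300
  disc 6: 800 = 800
  disc 7: 700 = 700
Every load is within 1350 MB, so 7 discs suffice.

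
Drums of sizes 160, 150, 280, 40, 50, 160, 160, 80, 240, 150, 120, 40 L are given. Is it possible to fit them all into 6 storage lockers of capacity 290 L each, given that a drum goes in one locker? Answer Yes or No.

Total = 1630 L; ⌈1630/290⌉ = 6.
7 drums each exceed half the capacity and cannot share a locker, forcing at least 7 storage lockers.
At least 7 storage lockers are required, but only 6 are allowed.

No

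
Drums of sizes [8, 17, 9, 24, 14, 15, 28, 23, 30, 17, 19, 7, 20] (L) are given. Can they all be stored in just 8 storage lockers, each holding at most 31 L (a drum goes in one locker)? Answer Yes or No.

No

Total = 231 L; ⌈231/31⌉ = 8.
The bound of 8 does not rule out 8, but exhaustive search shows no assignment into 8 storage lockers of capacity 31 L exists — the minimum is 9.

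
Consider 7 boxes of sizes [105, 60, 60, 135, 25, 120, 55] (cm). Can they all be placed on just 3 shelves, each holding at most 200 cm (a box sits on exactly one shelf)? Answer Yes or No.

Yes

A valid assignment using 3 shelves:
  shelf 1: 135 + 60 = 195
  shelf 2: 120 + 60 = 180
  shelf 3: 105 + 55 + 25 = 185
Every load is within 200 cm, so 3 shelves suffice.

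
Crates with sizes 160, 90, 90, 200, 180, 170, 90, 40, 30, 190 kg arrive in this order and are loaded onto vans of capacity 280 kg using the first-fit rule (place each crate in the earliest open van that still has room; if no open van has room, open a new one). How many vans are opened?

  160 → van 1 (new)  [load 160/280]
  90 → van 1  [load 250/280]
  90 → van 2 (new)  [load 90/280]
  200 → van 3 (new)  [load 200/280]
  180 → van 2  [load 270/280]
  170 → van 4 (new)  [load 170/280]
  90 → van 4  [load 260/280]
  40 → van 3  [load 240/280]
  30 → van 1  [load 280/280]
  190 → van 5 (new)  [load 190/280]
5 vans opened.

5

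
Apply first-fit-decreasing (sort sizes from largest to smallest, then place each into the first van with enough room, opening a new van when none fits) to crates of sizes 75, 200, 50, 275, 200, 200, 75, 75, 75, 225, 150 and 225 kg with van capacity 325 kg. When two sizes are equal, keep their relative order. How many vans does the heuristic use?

Sorted descending: 275, 225, 225, 200, 200, 200, 150, 75, 75, 75, 75, 50.
  275 → van 1 (new)  [load 275/325]
  225 → van 2 (new)  [load 225/325]
  225 → van 3 (new)  [load 225/325]
  200 → van 4 (new)  [load 200/325]
  200 → van 5 (new)  [load 200/325]
  200 → van 6 (new)  [load 200/325]
  150 → van 7 (new)  [load 150/325]
  75 → van 2  [load 300/325]
  75 → van 3  [load 300/325]
  75 → van 4  [load 275/325]
  75 → van 5  [load 275/325]
  50 → van 1  [load 325/325]
7 vans opened.

7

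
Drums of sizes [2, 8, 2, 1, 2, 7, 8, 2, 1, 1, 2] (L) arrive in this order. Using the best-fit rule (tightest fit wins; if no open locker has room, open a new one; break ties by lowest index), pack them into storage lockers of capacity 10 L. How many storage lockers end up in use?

  2 → locker 1 (new)  [load 2/10]
  8 → locker 1  [load 10/10]
  2 → locker 2 (new)  [load 2/10]
  1 → locker 2  [load 3/10]
  2 → locker 2  [load 5/10]
  7 → locker 3 (new)  [load 7/10]
  8 → locker 4 (new)  [load 8/10]
  2 → locker 4  [load 10/10]
  1 → locker 3  [load 8/10]
  1 → locker 3  [load 9/10]
  2 → locker 2  [load 7/10]
4 storage lockers opened.

4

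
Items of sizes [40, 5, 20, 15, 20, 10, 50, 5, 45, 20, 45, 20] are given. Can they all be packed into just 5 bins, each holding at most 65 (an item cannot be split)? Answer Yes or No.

A valid assignment using 5 bins:
  bin 1: 50 + 15 = 65
  bin 2: 45 + 20 = 65
  bin 3: 45 + 20 = 65
  bin 4: 40 + 20 + 5 = 65
  bin 5: 20 + 10 + 5 = 35
Every load is within 65, so 5 bins suffice.

Yes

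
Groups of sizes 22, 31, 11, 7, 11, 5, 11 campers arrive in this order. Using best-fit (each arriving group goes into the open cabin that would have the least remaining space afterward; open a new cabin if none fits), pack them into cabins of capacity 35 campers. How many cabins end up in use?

  22 → cabin 1 (new)  [load 22/35]
  31 → cabin 2 (new)  [load 31/35]
  11 → cabin 1  [load 33/35]
  7 → cabin 3 (new)  [load 7/35]
  11 → cabin 3  [load 18/35]
  5 → cabin 3  [load 23/35]
  11 → cabin 3  [load 34/35]
3 cabins opened.

3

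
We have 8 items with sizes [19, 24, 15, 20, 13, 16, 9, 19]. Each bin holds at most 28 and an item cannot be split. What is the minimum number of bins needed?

6

Total = 24 + 20 + 19 + 19 + 16 + 15 + 13 + 9 = 135.
Lower bound: ⌈135/28⌉ = 5 bins.
Also, 6 items each exceed 14, and no two of those can share a bin, so at least 6 bins are needed.
A packing using 6 bins:
  bin 1: 24 = 24
  bin 2: 20 = 20
  bin 3: 19 + 9 = 28
  bin 4: 19 = 19
  bin 5: 16 = 16
  bin 6: 15 + 13 = 28
This matches the lower bound, so 6 is optimal.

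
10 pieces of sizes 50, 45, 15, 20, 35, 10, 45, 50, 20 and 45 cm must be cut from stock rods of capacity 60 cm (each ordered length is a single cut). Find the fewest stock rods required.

7

Total = 50 + 50 + 45 + 45 + 45 + 35 + 20 + 20 + 15 + 10 = 335 cm.
Lower bound: ⌈335/60⌉ = 6 stock rods.
A packing using 7 stock rods:
  stock rod 1: 50 + 10 = 60
  stock rod 2: 50 = 50
  stock rod 3: 45 + 15 = 60
  stock rod 4: 45 = 45
  stock rod 5: 45 = 45
  stock rod 6: 35 + 20 = 55
  stock rod 7: 20 = 20
No arrangement into 6 stock rods stays within capacity, so 7 is optimal.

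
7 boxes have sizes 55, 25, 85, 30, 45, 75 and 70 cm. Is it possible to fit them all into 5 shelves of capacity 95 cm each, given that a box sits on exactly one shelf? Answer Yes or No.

Yes

A valid assignment using 5 shelves:
  shelf 1: 85 = 85
  shelf 2: 75 = 75
  shelf 3: 70 + 25 = 95
  shelf 4: 55 + 30 = 85
  shelf 5: 45 = 45
Every load is within 95 cm, so 5 shelves suffice.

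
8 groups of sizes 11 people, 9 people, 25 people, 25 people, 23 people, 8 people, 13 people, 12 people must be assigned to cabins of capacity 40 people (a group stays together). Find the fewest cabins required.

4

Total = 25 + 25 + 23 + 13 + 12 + 11 + 9 + 8 = 126 people.
Lower bound: ⌈126/40⌉ = 4 cabins.
A packing using 4 cabins:
  cabin 1: 25 + 13 = 38
  cabin 2: 25 + 12 = 37
  cabin 3: 23 + 11 = 34
  cabin 4: 9 + 8 = 17
This matches the lower bound, so 4 is optimal.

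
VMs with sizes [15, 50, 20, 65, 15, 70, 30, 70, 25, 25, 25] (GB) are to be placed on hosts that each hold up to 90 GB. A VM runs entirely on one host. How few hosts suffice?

Total = 70 + 70 + 65 + 50 + 30 + 25 + 25 + 25 + 20 + 15 + 15 = 410 GB.
Lower bound: ⌈410/90⌉ = 5 hosts.
A packing using 5 hosts:
  host 1: 70 + 20 = 90
  host 2: 70 + 15 = 85
  host 3: 65 + 25 = 90
  host 4: 50 + 30 = 80
  host 5: 25 + 25 + 15 = 65
This matches the lower bound, so 5 is optimal.

5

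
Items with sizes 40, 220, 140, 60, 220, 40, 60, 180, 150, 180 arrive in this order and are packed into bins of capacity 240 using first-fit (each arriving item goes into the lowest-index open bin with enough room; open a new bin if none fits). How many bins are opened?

7

  40 → bin 1 (new)  [load 40/240]
  220 → bin 2 (new)  [load 220/240]
  140 → bin 1  [load 180/240]
  60 → bin 1  [load 240/240]
  220 → bin 3 (new)  [load 220/240]
  40 → bin 4 (new)  [load 40/240]
  60 → bin 4  [load 100/240]
  180 → bin 5 (new)  [load 180/240]
  150 → bin 6 (new)  [load 150/240]
  180 → bin 7 (new)  [load 180/240]
7 bins opened.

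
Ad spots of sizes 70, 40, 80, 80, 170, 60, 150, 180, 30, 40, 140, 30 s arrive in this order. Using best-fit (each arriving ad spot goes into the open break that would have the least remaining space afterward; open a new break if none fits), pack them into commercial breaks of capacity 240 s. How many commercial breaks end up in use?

5

  70 → break 1 (new)  [load 70/240]
  40 → break 1  [load 110/240]
  80 → break 1  [load 190/240]
  80 → break 2 (new)  [load 80/240]
  170 → break 3 (new)  [load 170/240]
  60 → break 3  [load 230/240]
  150 → break 2  [load 230/240]
  180 → break 4 (new)  [load 180/240]
  30 → break 1  [load 220/240]
  40 → break 4  [load 220/240]
  140 → break 5 (new)  [load 140/240]
  30 → break 5  [load 170/240]
5 commercial breaks opened.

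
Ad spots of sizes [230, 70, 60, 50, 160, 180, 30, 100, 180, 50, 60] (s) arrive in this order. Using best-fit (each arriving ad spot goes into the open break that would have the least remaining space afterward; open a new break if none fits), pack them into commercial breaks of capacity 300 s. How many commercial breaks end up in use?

  230 → break 1 (new)  [load 230/300]
  70 → break 1  [load 300/300]
  60 → break 2 (new)  [load 60/300]
  50 → break 2  [load 110/300]
  160 → break 2  [load 270/300]
  180 → break 3 (new)  [load 180/300]
  30 → break 2  [load 300/300]
  100 → break 3  [load 280/300]
  180 → break 4 (new)  [load 180/300]
  50 → break 4  [load 230/300]
  60 → break 4  [load 290/300]
4 commercial breaks opened.

4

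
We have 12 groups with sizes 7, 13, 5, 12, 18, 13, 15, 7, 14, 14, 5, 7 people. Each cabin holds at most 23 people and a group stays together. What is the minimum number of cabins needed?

Total = 18 + 15 + 14 + 14 + 13 + 13 + 12 + 7 + 7 + 7 + 5 + 5 = 130 people.
Lower bound: ⌈130/23⌉ = 6 cabins.
Also, 7 groups each exceed 23/2 people, and no two of those can share a cabin, so at least 7 cabins are needed.
A packing using 7 cabins:
  cabin 1: 18 + 5 = 23
  cabin 2: 15 + 7 = 22
  cabin 3: 14 + 7 = 21
  cabin 4: 14 + 7 = 21
  cabin 5: 13 + 5 = 18
  cabin 6: 13 = 13
  cabin 7: 12 = 12
This matches the lower bound, so 7 is optimal.

7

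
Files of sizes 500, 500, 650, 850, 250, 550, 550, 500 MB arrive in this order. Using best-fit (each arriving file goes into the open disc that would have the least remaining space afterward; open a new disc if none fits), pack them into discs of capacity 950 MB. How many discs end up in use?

7

  500 → disc 1 (new)  [load 500/950]
  500 → disc 2 (new)  [load 500/950]
  650 → disc 3 (new)  [load 650/950]
  850 → disc 4 (new)  [load 850/950]
  250 → disc 3  [load 900/950]
  550 → disc 5 (new)  [load 550/950]
  550 → disc 6 (new)  [load 550/950]
  500 → disc 7 (new)  [load 500/950]
7 discs opened.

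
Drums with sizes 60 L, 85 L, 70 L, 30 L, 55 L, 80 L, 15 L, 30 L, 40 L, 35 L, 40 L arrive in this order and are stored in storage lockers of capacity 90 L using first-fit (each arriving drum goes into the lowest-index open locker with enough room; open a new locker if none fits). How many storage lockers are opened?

  60 → locker 1 (new)  [load 60/90]
  85 → locker 2 (new)  [load 85/90]
  70 → locker 3 (new)  [load 70/90]
  30 → locker 1  [load 90/90]
  55 → locker 4 (new)  [load 55/90]
  80 → locker 5 (new)  [load 80/90]
  15 → locker 3  [load 85/90]
  30 → locker 4  [load 85/90]
  40 → locker 6 (new)  [load 40/90]
  35 → locker 6  [load 75/90]
  40 → locker 7 (new)  [load 40/90]
7 storage lockers opened.

7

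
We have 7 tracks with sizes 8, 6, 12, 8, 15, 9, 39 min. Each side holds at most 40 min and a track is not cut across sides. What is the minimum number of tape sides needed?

Total = 39 + 15 + 12 + 9 + 8 + 8 + 6 = 97 min.
Lower bound: ⌈97/40⌉ = 3 tape sides.
A packing using 3 tape sides:
  side 1: 39 = 39
  side 2: 15 + 12 + 9 = 36
  side 3: 8 + 8 + 6 = 22
This matches the lower bound, so 3 is optimal.

3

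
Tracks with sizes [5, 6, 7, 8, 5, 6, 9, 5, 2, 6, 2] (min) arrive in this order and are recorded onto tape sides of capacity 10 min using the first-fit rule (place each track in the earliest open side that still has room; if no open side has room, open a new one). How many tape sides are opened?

8

  5 → side 1 (new)  [load 5/10]
  6 → side 2 (new)  [load 6/10]
  7 → side 3 (new)  [load 7/10]
  8 → side 4 (new)  [load 8/10]
  5 → side 1  [load 10/10]
  6 → side 5 (new)  [load 6/10]
  9 → side 6 (new)  [load 9/10]
  5 → side 7 (new)  [load 5/10]
  2 → side 2  [load 8/10]
  6 → side 8 (new)  [load 6/10]
  2 → side 2  [load 10/10]
8 tape sides opened.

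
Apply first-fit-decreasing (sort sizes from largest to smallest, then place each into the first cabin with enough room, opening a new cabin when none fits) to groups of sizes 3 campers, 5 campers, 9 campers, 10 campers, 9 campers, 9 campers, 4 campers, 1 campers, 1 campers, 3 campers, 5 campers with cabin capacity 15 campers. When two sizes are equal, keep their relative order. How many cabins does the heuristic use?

4

Sorted descending: 10, 9, 9, 9, 5, 5, 4, 3, 3, 1, 1.
  10 → cabin 1 (new)  [load 10/15]
  9 → cabin 2 (new)  [load 9/15]
  9 → cabin 3 (new)  [load 9/15]
  9 → cabin 4 (new)  [load 9/15]
  5 → cabin 1  [load 15/15]
  5 → cabin 2  [load 14/15]
  4 → cabin 3  [load 13/15]
  3 → cabin 4  [load 12/15]
  3 → cabin 4  [load 15/15]
  1 → cabin 2  [load 15/15]
  1 → cabin 3  [load 14/15]
4 cabins opened.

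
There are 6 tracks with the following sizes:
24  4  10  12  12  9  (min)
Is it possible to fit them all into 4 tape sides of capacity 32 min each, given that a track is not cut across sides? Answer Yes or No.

Yes

A valid assignment using 3 tape sides:
  side 1: 24 + 4 = 28
  side 2: 12 + 12 = 24
  side 3: 10 + 9 = 19
That uses only 3 ≤ 4, so 4 tape sides are enough.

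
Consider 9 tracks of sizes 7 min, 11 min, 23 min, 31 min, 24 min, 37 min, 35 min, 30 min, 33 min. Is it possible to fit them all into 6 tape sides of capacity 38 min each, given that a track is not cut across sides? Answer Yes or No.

Total = 231 min; ⌈231/38⌉ = 7.
At least 7 tape sides are required, but only 6 are allowed.

No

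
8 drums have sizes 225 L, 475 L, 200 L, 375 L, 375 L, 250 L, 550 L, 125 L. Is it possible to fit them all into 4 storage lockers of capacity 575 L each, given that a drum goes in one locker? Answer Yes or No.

Total = 2575 L; ⌈2575/575⌉ = 5.
At least 5 storage lockers are required, but only 4 are allowed.

No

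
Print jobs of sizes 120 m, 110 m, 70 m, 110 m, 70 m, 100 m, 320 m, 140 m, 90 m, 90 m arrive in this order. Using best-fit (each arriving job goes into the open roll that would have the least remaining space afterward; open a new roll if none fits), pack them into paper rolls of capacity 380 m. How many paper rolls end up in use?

4

  120 → roll 1 (new)  [load 120/380]
  110 → roll 1  [load 230/380]
  70 → roll 1  [load 300/380]
  110 → roll 2 (new)  [load 110/380]
  70 → roll 1  [load 370/380]
  100 → roll 2  [load 210/380]
  320 → roll 3 (new)  [load 320/380]
  140 → roll 2  [load 350/380]
  90 → roll 4 (new)  [load 90/380]
  90 → roll 4  [load 180/380]
4 paper rolls opened.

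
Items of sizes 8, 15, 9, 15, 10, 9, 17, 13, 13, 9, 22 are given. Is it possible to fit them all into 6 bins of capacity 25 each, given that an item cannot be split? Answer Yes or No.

Yes

A valid assignment using 6 bins:
  bin 1: 22 = 22
  bin 2: 17 + 8 = 25
  bin 3: 15 + 10 = 25
  bin 4: 15 + 9 = 24
  bin 5: 13 + 9 = 22
  bin 6: 13 + 9 = 22
Every load is within 25, so 6 bins suffice.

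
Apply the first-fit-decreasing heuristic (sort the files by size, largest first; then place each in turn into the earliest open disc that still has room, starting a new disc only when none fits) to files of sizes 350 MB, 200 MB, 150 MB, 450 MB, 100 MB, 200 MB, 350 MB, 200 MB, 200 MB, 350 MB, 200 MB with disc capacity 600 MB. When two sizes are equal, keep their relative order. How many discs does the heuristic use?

Sorted descending: 450, 350, 350, 350, 200, 200, 200, 200, 200, 150, 100.
  450 → disc 1 (new)  [load 450/600]
  350 → disc 2 (new)  [load 350/600]
  350 → disc 3 (new)  [load 350/600]
  350 → disc 4 (new)  [load 350/600]
  200 → disc 2  [load 550/600]
  200 → disc 3  [load 550/600]
  200 → disc 4  [load 550/600]
  200 → disc 5 (new)  [load 200/600]
  200 → disc 5  [load 400/600]
  150 → disc 1  [load 600/600]
  100 → disc 5  [load 500/600]
5 discs opened.

5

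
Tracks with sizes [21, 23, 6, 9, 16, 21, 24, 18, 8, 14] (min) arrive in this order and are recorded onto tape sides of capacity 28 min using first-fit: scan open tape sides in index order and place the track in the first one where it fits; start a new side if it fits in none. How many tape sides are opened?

  21 → side 1 (new)  [load 21/28]
  23 → side 2 (new)  [load 23/28]
  6 → side 1  [load 27/28]
  9 → side 3 (new)  [load 9/28]
  16 → side 3  [load 25/28]
  21 → side 4 (new)  [load 21/28]
  24 → side 5 (new)  [load 24/28]
  18 → side 6 (new)  [load 18/28]
  8 → side 6  [load 26/28]
  14 → side 7 (new)  [load 14/28]
7 tape sides opened.

7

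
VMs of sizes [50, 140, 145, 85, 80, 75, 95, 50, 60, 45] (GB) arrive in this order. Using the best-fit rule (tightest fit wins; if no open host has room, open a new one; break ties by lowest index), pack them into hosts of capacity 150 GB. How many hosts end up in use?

6

  50 → host 1 (new)  [load 50/150]
  140 → host 2 (new)  [load 140/150]
  145 → host 3 (new)  [load 145/150]
  85 → host 1  [load 135/150]
  80 → host 4 (new)  [load 80/150]
  75 → host 5 (new)  [load 75/150]
  95 → host 6 (new)  [load 95/150]
  50 → host 6  [load 145/150]
  60 → host 4  [load 140/150]
  45 → host 5  [load 120/150]
6 hosts opened.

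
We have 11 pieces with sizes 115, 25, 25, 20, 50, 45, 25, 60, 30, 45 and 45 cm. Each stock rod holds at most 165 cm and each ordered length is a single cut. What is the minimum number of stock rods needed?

3

Total = 115 + 60 + 50 + 45 + 45 + 45 + 30 + 25 + 25 + 25 + 20 = 485 cm.
Lower bound: ⌈485/165⌉ = 3 stock rods.
A packing using 3 stock rods:
  stock rod 1: 115 + 50 = 165
  stock rod 2: 60 + 45 + 30 + 25 = 160
  stock rod 3: 45 + 45 + 25 + 25 + 20 = 160
This matches the lower bound, so 3 is optimal.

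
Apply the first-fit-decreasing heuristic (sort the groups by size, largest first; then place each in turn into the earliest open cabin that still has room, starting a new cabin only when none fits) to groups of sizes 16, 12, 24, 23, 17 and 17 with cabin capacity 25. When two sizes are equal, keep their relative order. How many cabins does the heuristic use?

6

Sorted descending: 24, 23, 17, 17, 16, 12.
  24 → cabin 1 (new)  [load 24/25]
  23 → cabin 2 (new)  [load 23/25]
  17 → cabin 3 (new)  [load 17/25]
  17 → cabin 4 (new)  [load 17/25]
  16 → cabin 5 (new)  [load 16/25]
  12 → cabin 6 (new)  [load 12/25]
6 cabins opened.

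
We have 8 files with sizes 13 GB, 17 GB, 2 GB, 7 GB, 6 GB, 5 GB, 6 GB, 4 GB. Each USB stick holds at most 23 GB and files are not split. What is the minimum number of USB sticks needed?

Total = 17 + 13 + 7 + 6 + 6 + 5 + 4 + 2 = 60 GB.
Lower bound: ⌈60/23⌉ = 3 USB sticks.
A packing using 3 USB sticks:
  USB stick 1: 17 + 6 = 23
  USB stick 2: 13 + 7 + 2 = 22
  USB stick 3: 6 + 5 + 4 = 15
This matches the lower bound, so 3 is optimal.

3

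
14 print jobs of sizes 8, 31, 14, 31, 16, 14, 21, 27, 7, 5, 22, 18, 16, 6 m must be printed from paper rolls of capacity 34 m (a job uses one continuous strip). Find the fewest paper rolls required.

8

Total = 31 + 31 + 27 + 22 + 21 + 18 + 16 + 16 + 14 + 14 + 8 + 7 + 6 + 5 = 236 m.
Lower bound: ⌈236/34⌉ = 7 paper rolls.
A packing using 8 paper rolls:
  roll 1: 31 = 31
  roll 2: 31 = 31
  roll 3: 27 + 7 = 34
  roll 4: 22 + 8 = 30
  roll 5: 21 + 6 + 5 = 32
  roll 6: 18 + 16 = 34
  roll 7: 16 + 14 = 30
  roll 8: 14 = 14
No arrangement into 7 paper rolls stays within capacity, so 8 is optimal.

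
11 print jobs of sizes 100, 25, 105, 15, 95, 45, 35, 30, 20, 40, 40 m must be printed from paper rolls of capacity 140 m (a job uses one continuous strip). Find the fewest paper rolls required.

Total = 105 + 100 + 95 + 45 + 40 + 40 + 35 + 30 + 25 + 20 + 15 = 550 m.
Lower bound: ⌈550/140⌉ = 4 paper rolls.
A packing using 4 paper rolls:
  roll 1: 105 + 35 = 140
  roll 2: 100 + 40 = 140
  roll 3: 95 + 45 = 140
  roll 4: 40 + 30 + 25 + 20 + 15 = 130
This matches the lower bound, so 4 is optimal.

4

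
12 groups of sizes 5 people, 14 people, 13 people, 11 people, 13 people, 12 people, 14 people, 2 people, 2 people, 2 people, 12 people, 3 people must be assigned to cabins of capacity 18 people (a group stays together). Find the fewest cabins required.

7

Total = 14 + 14 + 13 + 13 + 12 + 12 + 11 + 5 + 3 + 2 + 2 + 2 = 103 people.
Lower bound: ⌈103/18⌉ = 6 cabins.
Also, 7 groups each exceed 9 people, and no two of those can share a cabin, so at least 7 cabins are needed.
A packing using 7 cabins:
  cabin 1: 14 + 3 = 17
  cabin 2: 14 + 2 + 2 = 18
  cabin 3: 13 + 5 = 18
  cabin 4: 13 + 2 = 15
  cabin 5: 12 = 12
  cabin 6: 12 = 12
  cabin 7: 11 = 11
This matches the lower bound, so 7 is optimal.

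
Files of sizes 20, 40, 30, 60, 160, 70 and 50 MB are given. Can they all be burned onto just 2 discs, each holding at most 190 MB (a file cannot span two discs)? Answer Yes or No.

No

Total = 430 MB; ⌈430/190⌉ = 3.
At least 3 discs are required, but only 2 are allowed.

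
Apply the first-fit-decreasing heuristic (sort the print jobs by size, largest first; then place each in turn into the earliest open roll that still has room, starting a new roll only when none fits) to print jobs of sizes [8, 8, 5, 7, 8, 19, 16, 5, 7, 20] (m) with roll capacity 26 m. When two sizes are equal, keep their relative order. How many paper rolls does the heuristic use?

Sorted descending: 20, 19, 16, 8, 8, 8, 7, 7, 5, 5.
  20 → roll 1 (new)  [load 20/26]
  19 → roll 2 (new)  [load 19/26]
  16 → roll 3 (new)  [load 16/26]
  8 → roll 3  [load 24/26]
  8 → roll 4 (new)  [load 8/26]
  8 → roll 4  [load 16/26]
  7 → roll 2  [load 26/26]
  7 → roll 4  [load 23/26]
  5 → roll 1  [load 25/26]
  5 → roll 5 (new)  [load 5/26]
5 paper rolls opened.

5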